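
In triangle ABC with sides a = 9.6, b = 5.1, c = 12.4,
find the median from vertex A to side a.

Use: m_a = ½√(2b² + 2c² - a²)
m_a = ½√(2·5.1² + 2·12.4² − 9.6²) = ½√(2·26.01 + 2·153.76 − 92.16) = ½√(52.02 + 307.52 − 92.16) = ½√267.38
√267.38 ≈ 16.3518, so m_a ≈ 8.17588

m_a = 8.176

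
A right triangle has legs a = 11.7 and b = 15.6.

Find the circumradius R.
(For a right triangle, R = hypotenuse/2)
Hypotenuse c = √(a² + b²) = √(136.89 + 243.36) = √380.25 ≈ 19.5
R = c/2 ≈ 19.5/2 ≈ 9.75

R = 9.75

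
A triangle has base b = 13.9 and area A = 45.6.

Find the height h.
A = ½·b·h  ⇒  h = 2A/b = 2·45.6/13.9 = 91.2/13.9 ≈ 6.56115

h = 6.561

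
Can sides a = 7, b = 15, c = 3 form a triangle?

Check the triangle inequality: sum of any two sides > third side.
a + b vs c: 7 + 15 = 22 > 3  ✓
a + c vs b: 7 + 3 = 10 ≤ 15  ✗
b + c vs a: 15 + 3 = 18 > 7  ✓

No: 7 + 3 = 10 is not > 15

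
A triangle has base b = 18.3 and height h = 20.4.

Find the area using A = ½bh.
A = ½·b·h = ½·18.3·20.4 = ½·373.32 = 186.66

Area = 186.66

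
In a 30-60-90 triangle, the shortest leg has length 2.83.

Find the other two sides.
In a 30-60-90 triangle the sides are in ratio 1 : √3 : 2 (short leg : long leg : hypotenuse).
Long leg = 2.83·√3 ≈ 2.83·1.73205 ≈ 4.9017
Hypotenuse = 2·2.83 = 5.66

Long leg = 2.83√3 = 4.902, Hypotenuse = 5.66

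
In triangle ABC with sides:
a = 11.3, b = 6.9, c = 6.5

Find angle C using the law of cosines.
c² = a² + b² − 2ab·cos(C)  ⇒  cos(C) = (a² + b² − c²)/(2ab)
cos(C) = (11.3² + 6.9² − 6.5²)/(2·11.3·6.9) = (127.69 + 47.61 − 42.25)/155.94 = 133.05/155.94 ≈ 0.853213
C = arccos(0.853213) ≈ 31.4372°

C = 31.44°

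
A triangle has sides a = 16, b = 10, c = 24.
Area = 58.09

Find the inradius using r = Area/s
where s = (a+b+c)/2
s = (16 + 10 + 24)/2 = 50/2 = 25
r = Area/s = 58.09/25 ≈ 2.3236

r = 2.324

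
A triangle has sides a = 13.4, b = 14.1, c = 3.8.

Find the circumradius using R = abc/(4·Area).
First find the area with Heron's formula.
s = (13.4 + 14.1 + 3.8)/2 = 15.65
Area = √(s(s−a)(s−b)(s−c)) = √(15.65·2.25·1.55·11.85) ≈ √646.766 ≈ 25.4316
abc = 13.4·14.1·3.8 = 717.972
R = abc/(4·Area) ≈ 717.972/(4·25.4316) = 717.972/101.726 ≈ 7.05788

R = 7.058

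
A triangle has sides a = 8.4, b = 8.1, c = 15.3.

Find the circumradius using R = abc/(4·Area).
First find the area with Heron's formula.
s = (8.4 + 8.1 + 15.3)/2 = 15.9
Area = √(s(s−a)(s−b)(s−c)) = √(15.9·7.5·7.8·0.6) ≈ √558.09 ≈ 23.6239
abc = 8.4·8.1·15.3 = 1041.012
R = abc/(4·Area) ≈ 1041.012/(4·23.6239) = 1041.012/94.4957 ≈ 11.0165

R = 11.02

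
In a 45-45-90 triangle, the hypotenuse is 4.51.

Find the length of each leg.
In a 45-45-90 triangle hypotenuse = leg·√2, so leg = hypotenuse/√2.
Leg = 4.51/√2 ≈ 4.51/1.41421 ≈ 3.18905

Each leg = 3.189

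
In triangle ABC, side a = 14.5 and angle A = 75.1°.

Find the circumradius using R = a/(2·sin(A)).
R = a/(2·sin(A)) = 14.5/(2·sin(75.1°))
sin(75.1°) ≈ 0.966376
R ≈ 14.5/(2·0.966376) = 14.5/1.93275 ≈ 7.50226

R = 7.502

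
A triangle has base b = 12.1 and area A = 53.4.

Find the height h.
A = ½·b·h  ⇒  h = 2A/b = 2·53.4/12.1 = 106.8/12.1 ≈ 8.82645

h = 8.826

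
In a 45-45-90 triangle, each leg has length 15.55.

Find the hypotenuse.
In a 45-45-90 triangle the sides are in ratio 1 : 1 : √2, so hypotenuse = leg·√2.
Hypotenuse = 15.55·√2 ≈ 15.55·1.41421 ≈ 21.991

Hypotenuse = 15.55√2 = 21.99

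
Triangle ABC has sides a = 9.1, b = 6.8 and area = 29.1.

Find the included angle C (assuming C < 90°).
Area = ½·a·b·sin(C)  ⇒  sin(C) = 2·Area/(a·b) = 2·29.1/(9.1·6.8) = 58.2/61.88 ≈ 0.94053
C = arcsin(0.94053) ≈ 70.1408° (taking the acute solution since C < 90°)

C = 70.14°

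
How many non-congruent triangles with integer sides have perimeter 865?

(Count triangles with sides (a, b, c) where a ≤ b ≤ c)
Let a ≤ b ≤ c with a + b + c = 865. The only binding inequality is a + b > c, i.e. 865 − c > c, so c < 865/2; and c ≥ 865/3 since c is the largest side.
So 289 ≤ c ≤ 432. For each c, b runs from ⌈(865 − c)/2⌉ up to c (then a = 865 − b − c satisfies 1 ≤ a ≤ b automatically), giving c − ⌈(865 − c)/2⌉ + 1 choices.
Summing over c: 2 + 3 + 5 + 6 + … + 215 + 216  (144 terms, c = 289, …, 432) = 15696
Check (closed form: nearest integer to p²/48 for even p, (p+3)²/48 for odd p): (865+3)²/48 = 868²/48 = 753424/48 ≈ 15696.33 → 15696

15696 triangles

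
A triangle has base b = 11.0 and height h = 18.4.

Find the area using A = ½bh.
A = ½·b·h = ½·11.0·18.4 = ½·202.4 = 101.2

Area = 101.2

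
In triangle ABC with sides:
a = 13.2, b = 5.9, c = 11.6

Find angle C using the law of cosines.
c² = a² + b² − 2ab·cos(C)  ⇒  cos(C) = (a² + b² − c²)/(2ab)
cos(C) = (13.2² + 5.9² − 11.6²)/(2·13.2·5.9) = (174.24 + 34.81 − 134.56)/155.76 = 74.49/155.76 ≈ 0.478236
C = arccos(0.478236) ≈ 61.4298°

C = 61.43°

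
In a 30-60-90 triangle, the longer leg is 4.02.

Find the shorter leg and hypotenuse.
In a 30-60-90 triangle the sides are in ratio 1 : √3 : 2, so short leg = long leg/√3 and hypotenuse = 2·(short leg).
Short leg = 4.02/√3 ≈ 4.02/1.73205 ≈ 2.32095
Hypotenuse = 2·2.32095 ≈ 4.6419

Short leg = 2.321, Hypotenuse = 4.642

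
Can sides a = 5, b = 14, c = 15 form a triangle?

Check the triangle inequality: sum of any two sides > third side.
a + b vs c: 5 + 14 = 19 > 15  ✓
a + c vs b: 5 + 15 = 20 > 14  ✓
b + c vs a: 14 + 15 = 29 > 5  ✓

Yes, triangle inequality satisfied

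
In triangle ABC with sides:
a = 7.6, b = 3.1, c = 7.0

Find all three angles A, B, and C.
Law of cosines for each angle (a² = 57.76, b² = 9.61, c² = 49):
cos(A) = (b² + c² − a²)/(2bc) = (9.61 + 49 − 57.76)/(2·3.1·7.0) = 0.85/43.4 ≈ 0.0195853  ⇒  A ≈ 88.8778°
cos(B) = (a² + c² − b²)/(2ac) = (57.76 + 49 − 9.61)/(2·7.6·7.0) = 97.15/106.4 ≈ 0.913064  ⇒  B ≈ 24.0677°
cos(C) = (a² + b² − c²)/(2ab) = (57.76 + 9.61 − 49)/(2·7.6·3.1) = 18.37/47.12 ≈ 0.389856  ⇒  C ≈ 67.0545°
Check: A + B + C ≈ 180°

A = 88.88°, B = 24.07°, C = 67.05°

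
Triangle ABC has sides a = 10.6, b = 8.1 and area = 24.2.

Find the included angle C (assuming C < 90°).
Area = ½·a·b·sin(C)  ⇒  sin(C) = 2·Area/(a·b) = 2·24.2/(10.6·8.1) = 48.4/85.86 ≈ 0.563708
C = arcsin(0.563708) ≈ 34.3126° (taking the acute solution since C < 90°)

C = 34.31°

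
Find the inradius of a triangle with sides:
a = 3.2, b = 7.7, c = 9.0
r = Area/s where s is the semi-perimeter.
s = (3.2 + 7.7 + 9.0)/2 = 19.9/2 = 9.95
Area = √(s(s−a)(s−b)(s−c)) = √(9.95·6.75·2.25·0.95) ≈ √143.56 ≈ 11.9816
r ≈ 11.9816/9.95 ≈ 1.20419

r = 1.204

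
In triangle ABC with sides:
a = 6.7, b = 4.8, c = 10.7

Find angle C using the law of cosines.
c² = a² + b² − 2ab·cos(C)  ⇒  cos(C) = (a² + b² − c²)/(2ab)
cos(C) = (6.7² + 4.8² − 10.7²)/(2·6.7·4.8) = (44.89 + 23.04 − 114.49)/64.32 = -46.56/64.32 ≈ -0.723881
C = arccos(-0.723881) ≈ 136.376°

C = 136.4°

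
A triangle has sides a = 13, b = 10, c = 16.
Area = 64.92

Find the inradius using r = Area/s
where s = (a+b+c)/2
s = (13 + 10 + 16)/2 = 39/2 = 19.5
r = Area/s = 64.92/19.5 ≈ 3.32923

r = 3.329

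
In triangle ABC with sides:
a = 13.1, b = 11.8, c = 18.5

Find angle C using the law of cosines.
c² = a² + b² − 2ab·cos(C)  ⇒  cos(C) = (a² + b² − c²)/(2ab)
cos(C) = (13.1² + 11.8² − 18.5²)/(2·13.1·11.8) = (171.61 + 139.24 − 342.25)/309.16 = -31.4/309.16 ≈ -0.101566
C = arccos(-0.101566) ≈ 95.8293°

C = 95.83°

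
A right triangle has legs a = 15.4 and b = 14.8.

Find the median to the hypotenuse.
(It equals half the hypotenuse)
Hypotenuse c = √(a² + b²) = √(237.16 + 219.04) = √456.2 ≈ 21.3588
Median to hypotenuse = c/2 ≈ 21.3588/2 ≈ 10.6794

Median = 10.68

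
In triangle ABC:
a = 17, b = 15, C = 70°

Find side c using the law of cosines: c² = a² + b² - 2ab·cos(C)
c² = 17² + 15² − 2·17·15·cos(70°)
cos(70°) ≈ 0.34202
c² ≈ 289 + 225 − 510·(0.34202) ≈ 514 − 174.43 ≈ 339.57
c ≈ √339.57 ≈ 18.4274

c = 18.43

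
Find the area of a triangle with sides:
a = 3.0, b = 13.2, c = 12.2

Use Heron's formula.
s = (3.0 + 13.2 + 12.2)/2 = 28.4/2 = 14.2
s − a = 11.2, s − b = 1, s − c = 2
s(s−a)(s−b)(s−c) = 14.2·11.2·1·2 ≈ 318.08
Area = √318.08 ≈ 17.8348

Area = 17.83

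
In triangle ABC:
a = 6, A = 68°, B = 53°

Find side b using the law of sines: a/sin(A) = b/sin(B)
a/sin(A) = b/sin(B)  ⇒  b = a·sin(B)/sin(A) = 6·sin(53°)/sin(68°)
sin(53°) ≈ 0.798636, sin(68°) ≈ 0.927184
b ≈ 6·0.798636/0.927184 ≈ 4.79181/0.927184 ≈ 5.16814

b = 5.168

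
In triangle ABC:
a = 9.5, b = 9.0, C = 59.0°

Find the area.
Two sides and the included angle (SAS): A = ½·a·b·sin(C) = ½·9.5·9.0·sin(59.0°)
sin(59.0°) ≈ 0.857167
A ≈ ½·85.5·0.857167 = 42.75·0.857167 ≈ 36.6439

Area = 36.64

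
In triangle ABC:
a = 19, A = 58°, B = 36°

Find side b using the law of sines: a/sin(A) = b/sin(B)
a/sin(A) = b/sin(B)  ⇒  b = a·sin(B)/sin(A) = 19·sin(36°)/sin(58°)
sin(36°) ≈ 0.587785, sin(58°) ≈ 0.848048
b ≈ 19·0.587785/0.848048 ≈ 11.1679/0.848048 ≈ 13.169

b = 13.17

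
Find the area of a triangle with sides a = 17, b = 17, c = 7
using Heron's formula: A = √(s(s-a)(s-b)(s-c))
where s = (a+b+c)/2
s = (17 + 17 + 7)/2 = 41/2 = 20.5
s − a = 3.5, s − b = 3.5, s − c = 13.5
s(s−a)(s−b)(s−c) = 20.5·3.5·3.5·13.5 = 3390.1875
Area = √3390.1875 ≈ 58.2253

s = 20.5, Area = 58.23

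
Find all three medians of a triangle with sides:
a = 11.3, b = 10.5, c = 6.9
Median formula: m_a = ½√(2b² + 2c² − a²) (and cyclically). a² = 127.69, b² = 110.25, c² = 47.61.
m_a = ½√(2·110.25 + 2·47.61 − 127.69) = ½√188.03 ≈ ½·13.7124 ≈ 6.8562
m_b = ½√(2·127.69 + 2·47.61 − 110.25) = ½√240.35 ≈ ½·15.5032 ≈ 7.75161
m_c = ½√(2·127.69 + 2·110.25 − 47.61) = ½√428.27 ≈ ½·20.6947 ≈ 10.3473

m_a = 6.856, m_b = 7.752, m_c = 10.35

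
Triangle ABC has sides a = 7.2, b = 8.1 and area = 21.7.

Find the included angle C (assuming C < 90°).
Area = ½·a·b·sin(C)  ⇒  sin(C) = 2·Area/(a·b) = 2·21.7/(7.2·8.1) = 43.4/58.32 ≈ 0.74417
C = arcsin(0.74417) ≈ 48.0879° (taking the acute solution since C < 90°)

C = 48.09°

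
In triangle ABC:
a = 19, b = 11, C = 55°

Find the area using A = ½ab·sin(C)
A = ½·a·b·sin(C) = ½·19·11·sin(55°)
sin(55°) ≈ 0.819152
A ≈ ½·209·0.819152 = 104.5·0.819152 ≈ 85.6014

Area = 85.6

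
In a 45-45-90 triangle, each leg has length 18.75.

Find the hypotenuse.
In a 45-45-90 triangle the sides are in ratio 1 : 1 : √2, so hypotenuse = leg·√2.
Hypotenuse = 18.75·√2 ≈ 18.75·1.41421 ≈ 26.5165

Hypotenuse = 18.75√2 = 26.52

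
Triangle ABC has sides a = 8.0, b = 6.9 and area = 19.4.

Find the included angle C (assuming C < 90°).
Area = ½·a·b·sin(C)  ⇒  sin(C) = 2·Area/(a·b) = 2·19.4/(8.0·6.9) = 38.8/55.2 ≈ 0.702899
C = arcsin(0.702899) ≈ 44.66° (taking the acute solution since C < 90°)

C = 44.66°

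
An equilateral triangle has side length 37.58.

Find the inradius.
r = Area/s with s the semi-perimeter.
Area = (√3/4)·37.58² = (√3/4)·1412.2564 ≈ 0.433013·1412.2564 ≈ 611.525
s = 3·37.58/2 = 56.37
r ≈ 611.525/56.37 ≈ 10.8484
(Equivalently r = side/(2√3) = 37.58/3.4641 ≈ 10.8484.)

r = 10.85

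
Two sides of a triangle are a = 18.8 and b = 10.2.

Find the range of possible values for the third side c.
Triangle inequality: |a − b| < c < a + b
|a − b| = |18.8 − 10.2| = 8.6
a + b = 18.8 + 10.2 = 29

8.6 < c < 29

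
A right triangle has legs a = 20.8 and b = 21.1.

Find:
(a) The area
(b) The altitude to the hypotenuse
(a) The legs are perpendicular, so Area = ½·a·b = ½·20.8·21.1 = ½·438.88 = 219.44
(b) Hypotenuse c = √(a² + b²) = √(432.64 + 445.21) = √877.85 ≈ 29.6285
    Area = ½·c·h_c  ⇒  h_c = 2·Area/c = 438.88/29.6285 ≈ 14.8127

Area = 219.44, h_c = 14.81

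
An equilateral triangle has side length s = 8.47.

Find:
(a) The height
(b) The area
(a) The height splits the triangle into two 30-60-90 halves: h = s·√3/2 = 8.47·1.73205/2 ≈ 14.6705/2 ≈ 7.33524
(b) Area = (√3/4)·s² = (√3/4)·8.47² = (√3/4)·71.7409 ≈ 0.433013·71.7409 ≈ 31.0647

Height = 7.335, Area = 31.06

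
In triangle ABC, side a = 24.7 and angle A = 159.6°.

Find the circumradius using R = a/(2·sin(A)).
R = a/(2·sin(A)) = 24.7/(2·sin(159.6°))
sin(159.6°) ≈ 0.348572
R ≈ 24.7/(2·0.348572) = 24.7/0.697144 ≈ 35.4303

R = 35.43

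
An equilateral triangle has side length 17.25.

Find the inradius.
r = Area/s with s the semi-perimeter.
Area = (√3/4)·17.25² = (√3/4)·297.5625 ≈ 0.433013·297.5625 ≈ 128.848
s = 3·17.25/2 = 25.875
r ≈ 128.848/25.875 ≈ 4.97965
(Equivalently r = side/(2√3) = 17.25/3.4641 ≈ 4.97965.)

r = 4.98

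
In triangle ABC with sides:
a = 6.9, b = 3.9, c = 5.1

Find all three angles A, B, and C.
Law of cosines for each angle (a² = 47.61, b² = 15.21, c² = 26.01):
cos(A) = (b² + c² − a²)/(2bc) = (15.21 + 26.01 − 47.61)/(2·3.9·5.1) = -6.39/39.78 ≈ -0.160633  ⇒  A ≈ 99.2437°
cos(B) = (a² + c² − b²)/(2ac) = (47.61 + 26.01 − 15.21)/(2·6.9·5.1) = 58.41/70.38 ≈ 0.829923  ⇒  B ≈ 33.9091°
cos(C) = (a² + b² − c²)/(2ab) = (47.61 + 15.21 − 26.01)/(2·6.9·3.9) = 36.81/53.82 ≈ 0.683946  ⇒  C ≈ 46.8472°
Check: A + B + C ≈ 180°

A = 99.24°, B = 33.91°, C = 46.85°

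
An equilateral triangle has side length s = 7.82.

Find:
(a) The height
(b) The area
(a) The height splits the triangle into two 30-60-90 halves: h = s·√3/2 = 7.82·1.73205/2 ≈ 13.5446/2 ≈ 6.77232
(b) Area = (√3/4)·s² = (√3/4)·7.82² = (√3/4)·61.1524 ≈ 0.433013·61.1524 ≈ 26.4798

Height = 6.772, Area = 26.48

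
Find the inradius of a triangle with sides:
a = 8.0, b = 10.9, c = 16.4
r = Area/s where s is the semi-perimeter.
s = (8.0 + 10.9 + 16.4)/2 = 35.3/2 = 17.65
Area = √(s(s−a)(s−b)(s−c)) = √(17.65·9.65·6.75·1.25) ≈ √1437.1 ≈ 37.9091
r ≈ 37.9091/17.65 ≈ 2.14782

r = 2.148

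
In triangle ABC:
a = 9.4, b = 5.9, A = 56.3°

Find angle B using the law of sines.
a/sin(A) = b/sin(B)  ⇒  sin(B) = b·sin(A)/a = 5.9·sin(56.3°)/9.4
sin(56.3°) ≈ 0.831954
sin(B) ≈ 5.9·0.831954/9.4 ≈ 4.90853/9.4 ≈ 0.522184
B = arcsin(0.522184) ≈ 31.4789°
(Since b ≤ a we need B ≤ A, so the obtuse alternative 180° − 31.4789° ≈ 148.521° is rejected.)

B = 31.48°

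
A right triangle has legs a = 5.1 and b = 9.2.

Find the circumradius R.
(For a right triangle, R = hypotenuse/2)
Hypotenuse c = √(a² + b²) = √(26.01 + 84.64) = √110.65 ≈ 10.519
R = c/2 ≈ 10.519/2 ≈ 5.25952

R = 5.26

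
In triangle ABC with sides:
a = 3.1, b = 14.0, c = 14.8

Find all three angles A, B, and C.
Law of cosines for each angle (a² = 9.61, b² = 196, c² = 219.04):
cos(A) = (b² + c² − a²)/(2bc) = (196 + 219.04 − 9.61)/(2·14.0·14.8) = 405.43/414.4 ≈ 0.978354  ⇒  A ≈ 11.9429°
cos(B) = (a² + c² − b²)/(2ac) = (9.61 + 219.04 − 196)/(2·3.1·14.8) = 32.65/91.76 ≈ 0.35582  ⇒  B ≈ 69.1563°
cos(C) = (a² + b² − c²)/(2ab) = (9.61 + 196 − 219.04)/(2·3.1·14.0) = -13.43/86.8 ≈ -0.154724  ⇒  C ≈ 98.9008°
Check: A + B + C ≈ 180°

A = 11.94°, B = 69.16°, C = 98.9°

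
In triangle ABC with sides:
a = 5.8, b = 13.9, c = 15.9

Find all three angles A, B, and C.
Law of cosines for each angle (a² = 33.64, b² = 193.21, c² = 252.81):
cos(A) = (b² + c² − a²)/(2bc) = (193.21 + 252.81 − 33.64)/(2·13.9·15.9) = 412.38/442.02 ≈ 0.932944  ⇒  A ≈ 21.1015°
cos(B) = (a² + c² − b²)/(2ac) = (33.64 + 252.81 − 193.21)/(2·5.8·15.9) = 93.24/184.44 ≈ 0.50553  ⇒  B ≈ 59.6334°
cos(C) = (a² + b² − c²)/(2ab) = (33.64 + 193.21 − 252.81)/(2·5.8·13.9) = -25.96/161.24 ≈ -0.161002  ⇒  C ≈ 99.2651°
Check: A + B + C ≈ 180°

A = 21.1°, B = 59.63°, C = 99.27°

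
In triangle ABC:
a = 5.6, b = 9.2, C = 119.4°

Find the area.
Two sides and the included angle (SAS): A = ½·a·b·sin(C) = ½·5.6·9.2·sin(119.4°)
sin(119.4°) ≈ 0.871214
A ≈ ½·51.52·0.871214 = 25.76·0.871214 ≈ 22.4425

Area = 22.44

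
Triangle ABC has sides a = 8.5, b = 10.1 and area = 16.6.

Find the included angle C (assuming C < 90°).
Area = ½·a·b·sin(C)  ⇒  sin(C) = 2·Area/(a·b) = 2·16.6/(8.5·10.1) = 33.2/85.85 ≈ 0.386721
C = arcsin(0.386721) ≈ 22.7506° (taking the acute solution since C < 90°)

C = 22.75°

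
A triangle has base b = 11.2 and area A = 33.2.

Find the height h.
A = ½·b·h  ⇒  h = 2A/b = 2·33.2/11.2 = 66.4/11.2 ≈ 5.92857

h = 5.929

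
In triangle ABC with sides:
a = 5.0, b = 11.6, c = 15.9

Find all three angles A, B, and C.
Law of cosines for each angle (a² = 25, b² = 134.56, c² = 252.81):
cos(A) = (b² + c² − a²)/(2bc) = (134.56 + 252.81 − 25)/(2·11.6·15.9) = 362.37/368.88 ≈ 0.982352  ⇒  A ≈ 10.7802°
cos(B) = (a² + c² − b²)/(2ac) = (25 + 252.81 − 134.56)/(2·5.0·15.9) = 143.25/159 ≈ 0.900943  ⇒  B ≈ 25.7176°
cos(C) = (a² + b² − c²)/(2ab) = (25 + 134.56 − 252.81)/(2·5.0·11.6) = -93.25/116 ≈ -0.803879  ⇒  C ≈ 143.502°
Check: A + B + C ≈ 180°

A = 10.78°, B = 25.72°, C = 143.5°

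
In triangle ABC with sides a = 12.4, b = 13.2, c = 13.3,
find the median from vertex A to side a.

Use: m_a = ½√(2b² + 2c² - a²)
m_a = ½√(2·13.2² + 2·13.3² − 12.4²) = ½√(2·174.24 + 2·176.89 − 153.76) = ½√(348.48 + 353.78 − 153.76) = ½√548.5
√548.5 ≈ 23.4201, so m_a ≈ 11.71

m_a = 11.71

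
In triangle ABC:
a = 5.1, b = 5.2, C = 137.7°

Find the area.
Two sides and the included angle (SAS): A = ½·a·b·sin(C) = ½·5.1·5.2·sin(137.7°)
sin(137.7°) ≈ 0.673013
A ≈ ½·26.52·0.673013 = 13.26·0.673013 ≈ 8.92415

Area = 8.924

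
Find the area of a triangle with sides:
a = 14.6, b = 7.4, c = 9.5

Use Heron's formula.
s = (14.6 + 7.4 + 9.5)/2 = 31.5/2 = 15.75
s − a = 1.15, s − b = 8.35, s − c = 6.25
s(s−a)(s−b)(s−c) = 15.75·1.15·8.35·6.25 ≈ 945.246
Area = √945.246 ≈ 30.7449

Area = 30.74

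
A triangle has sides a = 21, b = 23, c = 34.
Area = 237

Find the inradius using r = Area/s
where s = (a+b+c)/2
s = (21 + 23 + 34)/2 = 78/2 = 39
r = Area/s = 237/39 ≈ 6.07692

r = 6.077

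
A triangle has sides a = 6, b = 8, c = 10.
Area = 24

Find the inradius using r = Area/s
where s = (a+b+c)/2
s = (6 + 8 + 10)/2 = 24/2 = 12
r = Area/s = 24/12 ≈ 2

r = 2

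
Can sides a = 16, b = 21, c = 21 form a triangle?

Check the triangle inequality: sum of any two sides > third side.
a + b vs c: 16 + 21 = 37 > 21  ✓
a + c vs b: 16 + 21 = 37 > 21  ✓
b + c vs a: 21 + 21 = 42 > 16  ✓

Yes, triangle inequality satisfied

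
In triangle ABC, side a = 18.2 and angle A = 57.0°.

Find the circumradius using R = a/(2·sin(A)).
R = a/(2·sin(A)) = 18.2/(2·sin(57.0°))
sin(57.0°) ≈ 0.838671
R ≈ 18.2/(2·0.838671) = 18.2/1.67734 ≈ 10.8505

R = 10.85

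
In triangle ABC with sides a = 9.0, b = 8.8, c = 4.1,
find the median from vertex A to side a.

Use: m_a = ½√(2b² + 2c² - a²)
m_a = ½√(2·8.8² + 2·4.1² − 9.0²) = ½√(2·77.44 + 2·16.81 − 81) = ½√(154.88 + 33.62 − 81) = ½√107.5
√107.5 ≈ 10.3682, so m_a ≈ 5.18411

m_a = 5.184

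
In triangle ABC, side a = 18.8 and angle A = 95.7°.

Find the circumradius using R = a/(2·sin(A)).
R = a/(2·sin(A)) = 18.8/(2·sin(95.7°))
sin(95.7°) ≈ 0.995056
R ≈ 18.8/(2·0.995056) = 18.8/1.99011 ≈ 9.44671

R = 9.447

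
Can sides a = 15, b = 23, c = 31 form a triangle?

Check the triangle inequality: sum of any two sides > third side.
a + b vs c: 15 + 23 = 38 > 31  ✓
a + c vs b: 15 + 31 = 46 > 23  ✓
b + c vs a: 23 + 31 = 54 > 15  ✓

Yes, triangle inequality satisfied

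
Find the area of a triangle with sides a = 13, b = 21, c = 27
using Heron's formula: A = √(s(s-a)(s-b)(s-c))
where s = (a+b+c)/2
s = (13 + 21 + 27)/2 = 61/2 = 30.5
s − a = 17.5, s − b = 9.5, s − c = 3.5
s(s−a)(s−b)(s−c) = 30.5·17.5·9.5·3.5 = 17747.1875
Area = √17747.1875 ≈ 133.219

s = 30.5, Area = 133.2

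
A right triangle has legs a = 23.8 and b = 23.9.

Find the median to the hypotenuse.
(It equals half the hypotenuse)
Hypotenuse c = √(a² + b²) = √(566.44 + 571.21) = √1137.65 ≈ 33.7291
Median to hypotenuse = c/2 ≈ 33.7291/2 ≈ 16.8645

Median = 16.86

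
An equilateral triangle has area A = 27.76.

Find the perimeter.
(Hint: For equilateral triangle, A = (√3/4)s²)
A = (√3/4)s²  ⇒  s² = 4A/√3 = 4·27.76/√3 = 111.04/1.73205 ≈ 64.109
s ≈ √64.109 ≈ 8.00681
Perimeter = 3s ≈ 3·8.00681 ≈ 24.0204

Perimeter = 24.02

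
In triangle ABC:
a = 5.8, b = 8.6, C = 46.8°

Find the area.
Two sides and the included angle (SAS): A = ½·a·b·sin(C) = ½·5.8·8.6·sin(46.8°)
sin(46.8°) ≈ 0.728969
A ≈ ½·49.88·0.728969 = 24.94·0.728969 ≈ 18.1805

Area = 18.18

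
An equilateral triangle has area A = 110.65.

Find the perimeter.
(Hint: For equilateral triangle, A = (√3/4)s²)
A = (√3/4)s²  ⇒  s² = 4A/√3 = 4·110.65/√3 = 442.6/1.73205 ≈ 255.535
s ≈ √255.535 ≈ 15.9855
Perimeter = 3s ≈ 3·15.9855 ≈ 47.9564

Perimeter = 47.96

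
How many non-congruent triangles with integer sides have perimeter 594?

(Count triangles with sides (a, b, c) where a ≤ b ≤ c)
Let a ≤ b ≤ c with a + b + c = 594. The only binding inequality is a + b > c, i.e. 594 − c > c, so c < 594/2; and c ≥ 594/3 since c is the largest side.
So 198 ≤ c ≤ 296. For each c, b runs from ⌈(594 − c)/2⌉ up to c (then a = 594 − b − c satisfies 1 ≤ a ≤ b automatically), giving c − ⌈(594 − c)/2⌉ + 1 choices.
Summing over c: 1 + 2 + 4 + 5 + … + 146 + 148  (99 terms, c = 198, …, 296) = 7351
Check (closed form: nearest integer to p²/48 for even p, (p+3)²/48 for odd p): 594²/48 = 352836/48 ≈ 7350.75 → 7351

7351 triangles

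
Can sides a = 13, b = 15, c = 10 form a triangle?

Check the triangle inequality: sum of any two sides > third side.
a + b vs c: 13 + 15 = 28 > 10  ✓
a + c vs b: 13 + 10 = 23 > 15  ✓
b + c vs a: 15 + 10 = 25 > 13  ✓

Yes, triangle inequality satisfied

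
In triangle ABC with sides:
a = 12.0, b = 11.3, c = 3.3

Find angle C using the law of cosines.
c² = a² + b² − 2ab·cos(C)  ⇒  cos(C) = (a² + b² − c²)/(2ab)
cos(C) = (12.0² + 11.3² − 3.3²)/(2·12.0·11.3) = (144 + 127.69 − 10.89)/271.2 = 260.8/271.2 ≈ 0.961652
C = arccos(0.961652) ≈ 15.9187°

C = 15.92°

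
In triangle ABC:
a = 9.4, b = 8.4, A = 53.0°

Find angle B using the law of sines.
a/sin(A) = b/sin(B)  ⇒  sin(B) = b·sin(A)/a = 8.4·sin(53.0°)/9.4
sin(53.0°) ≈ 0.798636
sin(B) ≈ 8.4·0.798636/9.4 ≈ 6.70854/9.4 ≈ 0.713674
B = arcsin(0.713674) ≈ 45.5347°
(Since b ≤ a we need B ≤ A, so the obtuse alternative 180° − 45.5347° ≈ 134.465° is rejected.)

B = 45.53°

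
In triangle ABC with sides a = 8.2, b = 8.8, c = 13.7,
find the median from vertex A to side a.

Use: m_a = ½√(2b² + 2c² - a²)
m_a = ½√(2·8.8² + 2·13.7² − 8.2²) = ½√(2·77.44 + 2·187.69 − 67.24) = ½√(154.88 + 375.38 − 67.24) = ½√463.02
√463.02 ≈ 21.5179, so m_a ≈ 10.7589

m_a = 10.76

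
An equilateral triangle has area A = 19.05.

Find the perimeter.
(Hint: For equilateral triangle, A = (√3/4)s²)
A = (√3/4)s²  ⇒  s² = 4A/√3 = 4·19.05/√3 = 76.2/1.73205 ≈ 43.9941
s ≈ √43.9941 ≈ 6.6328
Perimeter = 3s ≈ 3·6.6328 ≈ 19.8984

Perimeter = 19.9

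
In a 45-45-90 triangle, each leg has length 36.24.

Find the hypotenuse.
In a 45-45-90 triangle the sides are in ratio 1 : 1 : √2, so hypotenuse = leg·√2.
Hypotenuse = 36.24·√2 ≈ 36.24·1.41421 ≈ 51.2511

Hypotenuse = 36.24√2 = 51.25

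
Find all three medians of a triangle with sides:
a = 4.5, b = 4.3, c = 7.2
Median formula: m_a = ½√(2b² + 2c² − a²) (and cyclically). a² = 20.25, b² = 18.49, c² = 51.84.
m_a = ½√(2·18.49 + 2·51.84 − 20.25) = ½√120.41 ≈ ½·10.9731 ≈ 5.48657
m_b = ½√(2·20.25 + 2·51.84 − 18.49) = ½√125.69 ≈ ½·11.2112 ≈ 5.60558
m_c = ½√(2·20.25 + 2·18.49 − 51.84) = ½√25.64 ≈ ½·5.0636 ≈ 2.5318

m_a = 5.487, m_b = 5.606, m_c = 2.532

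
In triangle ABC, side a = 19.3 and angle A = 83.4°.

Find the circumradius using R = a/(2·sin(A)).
R = a/(2·sin(A)) = 19.3/(2·sin(83.4°))
sin(83.4°) ≈ 0.993373
R ≈ 19.3/(2·0.993373) = 19.3/1.98675 ≈ 9.71438

R = 9.714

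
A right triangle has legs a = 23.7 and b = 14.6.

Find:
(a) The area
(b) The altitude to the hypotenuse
(a) The legs are perpendicular, so Area = ½·a·b = ½·23.7·14.6 = ½·346.02 = 173.01
(b) Hypotenuse c = √(a² + b²) = √(561.69 + 213.16) = √774.85 ≈ 27.8361
    Area = ½·c·h_c  ⇒  h_c = 2·Area/c = 346.02/27.8361 ≈ 12.4306

Area = 173.01, h_c = 12.43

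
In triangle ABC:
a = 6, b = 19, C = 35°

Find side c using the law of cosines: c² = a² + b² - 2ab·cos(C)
c² = 6² + 19² − 2·6·19·cos(35°)
cos(35°) ≈ 0.819152
c² ≈ 36 + 361 − 228·(0.819152) ≈ 397 − 186.767 ≈ 210.233
c ≈ √210.233 ≈ 14.4994

c = 14.5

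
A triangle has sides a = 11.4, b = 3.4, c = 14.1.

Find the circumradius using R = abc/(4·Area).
First find the area with Heron's formula.
s = (11.4 + 3.4 + 14.1)/2 = 14.45
Area = √(s(s−a)(s−b)(s−c)) = √(14.45·3.05·11.05·0.35) ≈ √170.45 ≈ 13.0557
abc = 11.4·3.4·14.1 = 546.516
R = abc/(4·Area) ≈ 546.516/(4·13.0557) = 546.516/52.2227 ≈ 10.4651

R = 10.47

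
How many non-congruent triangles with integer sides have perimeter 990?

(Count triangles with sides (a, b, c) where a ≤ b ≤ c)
Let a ≤ b ≤ c with a + b + c = 990. The only binding inequality is a + b > c, i.e. 990 − c > c, so c < 990/2; and c ≥ 990/3 since c is the largest side.
So 330 ≤ c ≤ 494. For each c, b runs from ⌈(990 − c)/2⌉ up to c (then a = 990 − b − c satisfies 1 ≤ a ≤ b automatically), giving c − ⌈(990 − c)/2⌉ + 1 choices.
Summing over c: 1 + 2 + 4 + 5 + … + 245 + 247  (165 terms, c = 330, …, 494) = 20419
Check (closed form: nearest integer to p²/48 for even p, (p+3)²/48 for odd p): 990²/48 = 980100/48 ≈ 20418.75 → 20419

20419 triangles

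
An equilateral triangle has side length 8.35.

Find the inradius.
r = Area/s with s the semi-perimeter.
Area = (√3/4)·8.35² = (√3/4)·69.7225 ≈ 0.433013·69.7225 ≈ 30.1907
s = 3·8.35/2 = 12.525
r ≈ 30.1907/12.525 ≈ 2.41044
(Equivalently r = side/(2√3) = 8.35/3.4641 ≈ 2.41044.)

r = 2.41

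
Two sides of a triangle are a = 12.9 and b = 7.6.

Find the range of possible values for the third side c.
Triangle inequality: |a − b| < c < a + b
|a − b| = |12.9 − 7.6| = 5.3
a + b = 12.9 + 7.6 = 20.5

5.3 < c < 20.5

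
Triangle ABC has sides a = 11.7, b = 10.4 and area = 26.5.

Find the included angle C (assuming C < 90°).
Area = ½·a·b·sin(C)  ⇒  sin(C) = 2·Area/(a·b) = 2·26.5/(11.7·10.4) = 53/121.68 ≈ 0.435569
C = arcsin(0.435569) ≈ 25.8215° (taking the acute solution since C < 90°)

C = 25.82°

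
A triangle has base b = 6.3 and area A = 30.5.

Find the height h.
A = ½·b·h  ⇒  h = 2A/b = 2·30.5/6.3 = 61/6.3 ≈ 9.68254

h = 9.683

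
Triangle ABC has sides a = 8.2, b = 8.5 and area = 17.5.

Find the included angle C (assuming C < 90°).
Area = ½·a·b·sin(C)  ⇒  sin(C) = 2·Area/(a·b) = 2·17.5/(8.2·8.5) = 35/69.7 ≈ 0.502152
C = arcsin(0.502152) ≈ 30.1425° (taking the acute solution since C < 90°)

C = 30.14°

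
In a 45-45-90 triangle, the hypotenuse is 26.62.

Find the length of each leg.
In a 45-45-90 triangle hypotenuse = leg·√2, so leg = hypotenuse/√2.
Leg = 26.62/√2 ≈ 26.62/1.41421 ≈ 18.8232

Each leg = 18.82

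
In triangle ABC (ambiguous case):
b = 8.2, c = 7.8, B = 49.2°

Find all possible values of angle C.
b/sin(B) = c/sin(C)  ⇒  sin(C) = c·sin(B)/b = 7.8·sin(49.2°)/8.2
sin(49.2°) ≈ 0.756995
sin(C) ≈ 7.8·0.756995/8.2 ≈ 5.90456/8.2 ≈ 0.720068
Candidate 1: C₁ = arcsin(0.720068) ≈ 46.0601°  →  A = 180° − 49.2° − 46.0601° ≈ 84.7399° > 0, valid
Candidate 2: C₂ = 180° − C₁ ≈ 133.94°  →  A = 180° − 49.2° − 133.94° ≈ -3.1399° ≤ 0, not a valid triangle

C = 46.06° (one solution)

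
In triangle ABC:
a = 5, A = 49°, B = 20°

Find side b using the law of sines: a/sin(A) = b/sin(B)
a/sin(A) = b/sin(B)  ⇒  b = a·sin(B)/sin(A) = 5·sin(20°)/sin(49°)
sin(20°) ≈ 0.34202, sin(49°) ≈ 0.75471
b ≈ 5·0.34202/0.75471 ≈ 1.7101/0.75471 ≈ 2.26591

b = 2.266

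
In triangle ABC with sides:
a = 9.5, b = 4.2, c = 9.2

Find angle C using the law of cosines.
c² = a² + b² − 2ab·cos(C)  ⇒  cos(C) = (a² + b² − c²)/(2ab)
cos(C) = (9.5² + 4.2² − 9.2²)/(2·9.5·4.2) = (90.25 + 17.64 − 84.64)/79.8 = 23.25/79.8 ≈ 0.291353
C = arccos(0.291353) ≈ 73.061°

C = 73.06°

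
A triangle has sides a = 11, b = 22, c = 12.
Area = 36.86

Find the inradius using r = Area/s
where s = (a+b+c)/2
s = (11 + 22 + 12)/2 = 45/2 = 22.5
r = Area/s = 36.86/22.5 ≈ 1.63822

r = 1.638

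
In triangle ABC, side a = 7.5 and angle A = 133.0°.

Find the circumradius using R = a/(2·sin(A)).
R = a/(2·sin(A)) = 7.5/(2·sin(133.0°))
sin(133.0°) ≈ 0.731354
R ≈ 7.5/(2·0.731354) = 7.5/1.46271 ≈ 5.12748

R = 5.127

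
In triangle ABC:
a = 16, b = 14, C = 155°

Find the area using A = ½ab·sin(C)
A = ½·a·b·sin(C) = ½·16·14·sin(155°)
sin(155°) ≈ 0.422618
A ≈ ½·224·0.422618 = 112·0.422618 ≈ 47.3332

Area = 47.33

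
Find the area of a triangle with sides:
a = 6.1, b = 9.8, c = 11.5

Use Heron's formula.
s = (6.1 + 9.8 + 11.5)/2 = 27.4/2 = 13.7
s − a = 7.6, s − b = 3.9, s − c = 2.2
s(s−a)(s−b)(s−c) = 13.7·7.6·3.9·2.2 ≈ 893.35
Area = √893.35 ≈ 29.889

Area = 29.89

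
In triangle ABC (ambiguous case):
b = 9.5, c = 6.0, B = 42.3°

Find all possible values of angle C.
b/sin(B) = c/sin(C)  ⇒  sin(C) = c·sin(B)/b = 6.0·sin(42.3°)/9.5
sin(42.3°) ≈ 0.673013
sin(C) ≈ 6.0·0.673013/9.5 ≈ 4.03808/9.5 ≈ 0.425061
Candidate 1: C₁ = arcsin(0.425061) ≈ 25.1545°  →  A = 180° − 42.3° − 25.1545° ≈ 112.546° > 0, valid
Candidate 2: C₂ = 180° − C₁ ≈ 154.846°  →  A = 180° − 42.3° − 154.846° ≈ -17.1455° ≤ 0, not a valid triangle

C = 25.15° (one solution)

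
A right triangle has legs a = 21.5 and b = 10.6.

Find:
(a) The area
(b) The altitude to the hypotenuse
(a) The legs are perpendicular, so Area = ½·a·b = ½·21.5·10.6 = ½·227.9 = 113.95
(b) Hypotenuse c = √(a² + b²) = √(462.25 + 112.36) = √574.61 ≈ 23.971
    Area = ½·c·h_c  ⇒  h_c = 2·Area/c = 227.9/23.971 ≈ 9.50731

Area = 113.95, h_c = 9.507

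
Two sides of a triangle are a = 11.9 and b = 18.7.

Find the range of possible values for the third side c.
Triangle inequality: |a − b| < c < a + b
|a − b| = |11.9 − 18.7| = 6.8
a + b = 11.9 + 18.7 = 30.6

6.8 < c < 30.6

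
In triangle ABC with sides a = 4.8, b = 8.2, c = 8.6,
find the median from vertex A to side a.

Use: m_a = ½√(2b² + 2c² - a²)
m_a = ½√(2·8.2² + 2·8.6² − 4.8²) = ½√(2·67.24 + 2·73.96 − 23.04) = ½√(134.48 + 147.92 − 23.04) = ½√259.36
√259.36 ≈ 16.1047, so m_a ≈ 8.05233

m_a = 8.052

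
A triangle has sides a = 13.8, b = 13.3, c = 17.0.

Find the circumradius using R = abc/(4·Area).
First find the area with Heron's formula.
s = (13.8 + 13.3 + 17.0)/2 = 22.05
Area = √(s(s−a)(s−b)(s−c)) = √(22.05·8.25·8.75·5.05) ≈ √8038.26 ≈ 89.6563
abc = 13.8·13.3·17.0 = 3120.18
R = abc/(4·Area) ≈ 3120.18/(4·89.6563) = 3120.18/358.625 ≈ 8.70039

R = 8.7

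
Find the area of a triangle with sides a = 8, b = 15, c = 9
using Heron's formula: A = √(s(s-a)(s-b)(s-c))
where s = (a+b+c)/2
s = (8 + 15 + 9)/2 = 32/2 = 16
s − a = 8, s − b = 1, s − c = 7
s(s−a)(s−b)(s−c) = 16·8·1·7 = 896
Area = √896 ≈ 29.9333

s = 16.0, Area = 29.93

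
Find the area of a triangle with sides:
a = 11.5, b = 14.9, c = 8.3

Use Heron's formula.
s = (11.5 + 14.9 + 8.3)/2 = 34.7/2 = 17.35
s − a = 5.85, s − b = 2.45, s − c = 9.05
s(s−a)(s−b)(s−c) = 17.35·5.85·2.45·9.05 ≈ 2250.45
Area = √2250.45 ≈ 47.4389

Area = 47.44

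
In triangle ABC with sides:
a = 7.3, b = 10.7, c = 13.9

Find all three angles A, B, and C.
Law of cosines for each angle (a² = 53.29, b² = 114.49, c² = 193.21):
cos(A) = (b² + c² − a²)/(2bc) = (114.49 + 193.21 − 53.29)/(2·10.7·13.9) = 254.41/297.46 ≈ 0.855275  ⇒  A ≈ 31.2099°
cos(B) = (a² + c² − b²)/(2ac) = (53.29 + 193.21 − 114.49)/(2·7.3·13.9) = 132.01/202.94 ≈ 0.650488  ⇒  B ≈ 49.4216°
cos(C) = (a² + b² − c²)/(2ab) = (53.29 + 114.49 − 193.21)/(2·7.3·10.7) = -25.43/156.22 ≈ -0.162783  ⇒  C ≈ 99.3685°
Check: A + B + C ≈ 180°

A = 31.21°, B = 49.42°, C = 99.37°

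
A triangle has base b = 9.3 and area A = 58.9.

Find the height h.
A = ½·b·h  ⇒  h = 2A/b = 2·58.9/9.3 = 117.8/9.3 ≈ 12.6667

h = 12.67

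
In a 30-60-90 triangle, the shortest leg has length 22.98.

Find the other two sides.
In a 30-60-90 triangle the sides are in ratio 1 : √3 : 2 (short leg : long leg : hypotenuse).
Long leg = 22.98·√3 ≈ 22.98·1.73205 ≈ 39.8025
Hypotenuse = 2·22.98 = 45.96

Long leg = 22.98√3 = 39.8, Hypotenuse = 45.96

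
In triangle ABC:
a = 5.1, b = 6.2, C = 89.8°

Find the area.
Two sides and the included angle (SAS): A = ½·a·b·sin(C) = ½·5.1·6.2·sin(89.8°)
sin(89.8°) ≈ 0.999994
A ≈ ½·31.62·0.999994 = 15.81·0.999994 ≈ 15.8099

Area = 15.81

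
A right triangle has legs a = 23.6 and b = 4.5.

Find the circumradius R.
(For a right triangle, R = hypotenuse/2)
Hypotenuse c = √(a² + b²) = √(556.96 + 20.25) = √577.21 ≈ 24.0252
R = c/2 ≈ 24.0252/2 ≈ 12.0126

R = 12.01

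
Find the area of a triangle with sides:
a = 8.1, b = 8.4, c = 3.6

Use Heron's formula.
s = (8.1 + 8.4 + 3.6)/2 = 20.1/2 = 10.05
s − a = 1.95, s − b = 1.65, s − c = 6.45
s(s−a)(s−b)(s−c) = 10.05·1.95·1.65·6.45 ≈ 208.566
Area = √208.566 ≈ 14.4418

Area = 14.44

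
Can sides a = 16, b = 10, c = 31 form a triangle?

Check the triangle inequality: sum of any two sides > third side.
a + b vs c: 16 + 10 = 26 ≤ 31  ✗
a + c vs b: 16 + 31 = 47 > 10  ✓
b + c vs a: 10 + 31 = 41 > 16  ✓

No: 16 + 10 = 26 is not > 31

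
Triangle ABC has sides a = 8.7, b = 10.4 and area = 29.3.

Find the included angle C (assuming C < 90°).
Area = ½·a·b·sin(C)  ⇒  sin(C) = 2·Area/(a·b) = 2·29.3/(8.7·10.4) = 58.6/90.48 ≈ 0.647657
C = arcsin(0.647657) ≈ 40.3652° (taking the acute solution since C < 90°)

C = 40.37°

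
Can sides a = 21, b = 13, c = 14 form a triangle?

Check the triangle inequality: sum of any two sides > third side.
a + b vs c: 21 + 13 = 34 > 14  ✓
a + c vs b: 21 + 14 = 35 > 13  ✓
b + c vs a: 13 + 14 = 27 > 21  ✓

Yes, triangle inequality satisfied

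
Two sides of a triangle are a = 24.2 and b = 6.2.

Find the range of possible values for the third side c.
Triangle inequality: |a − b| < c < a + b
|a − b| = |24.2 − 6.2| = 18
a + b = 24.2 + 6.2 = 30.4

18 < c < 30.4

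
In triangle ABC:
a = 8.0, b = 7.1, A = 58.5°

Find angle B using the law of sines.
a/sin(A) = b/sin(B)  ⇒  sin(B) = b·sin(A)/a = 7.1·sin(58.5°)/8.0
sin(58.5°) ≈ 0.85264
sin(B) ≈ 7.1·0.85264/8.0 ≈ 6.05375/8.0 ≈ 0.756718
B = arcsin(0.756718) ≈ 49.1757°
(Since b ≤ a we need B ≤ A, so the obtuse alternative 180° − 49.1757° ≈ 130.824° is rejected.)

B = 49.18°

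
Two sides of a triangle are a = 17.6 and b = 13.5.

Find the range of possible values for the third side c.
Triangle inequality: |a − b| < c < a + b
|a − b| = |17.6 − 13.5| = 4.1
a + b = 17.6 + 13.5 = 31.1

4.1 < c < 31.1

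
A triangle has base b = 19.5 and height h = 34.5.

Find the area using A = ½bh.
A = ½·b·h = ½·19.5·34.5 = ½·672.75 = 336.375

Area = 336.375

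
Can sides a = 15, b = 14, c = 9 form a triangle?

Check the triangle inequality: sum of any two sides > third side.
a + b vs c: 15 + 14 = 29 > 9  ✓
a + c vs b: 15 + 9 = 24 > 14  ✓
b + c vs a: 14 + 9 = 23 > 15  ✓

Yes, triangle inequality satisfied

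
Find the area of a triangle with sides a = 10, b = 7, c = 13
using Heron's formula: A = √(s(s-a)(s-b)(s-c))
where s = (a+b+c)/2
s = (10 + 7 + 13)/2 = 30/2 = 15
s − a = 5, s − b = 8, s − c = 2
s(s−a)(s−b)(s−c) = 15·5·8·2 = 1200
Area = √1200 ≈ 34.641

s = 15.0, Area = 34.64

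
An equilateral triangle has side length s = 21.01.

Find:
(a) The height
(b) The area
(a) The height splits the triangle into two 30-60-90 halves: h = s·√3/2 = 21.01·1.73205/2 ≈ 36.3904/2 ≈ 18.1952
(b) Area = (√3/4)·s² = (√3/4)·21.01² = (√3/4)·441.4201 ≈ 0.433013·441.4201 ≈ 191.141

Height = 18.2, Area = 191.1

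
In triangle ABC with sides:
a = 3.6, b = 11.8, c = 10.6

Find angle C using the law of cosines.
c² = a² + b² − 2ab·cos(C)  ⇒  cos(C) = (a² + b² − c²)/(2ab)
cos(C) = (3.6² + 11.8² − 10.6²)/(2·3.6·11.8) = (12.96 + 139.24 − 112.36)/84.96 = 39.84/84.96 ≈ 0.468927
C = arccos(0.468927) ≈ 62.0354°

C = 62.04°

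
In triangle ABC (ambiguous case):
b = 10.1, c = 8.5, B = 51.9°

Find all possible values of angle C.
b/sin(B) = c/sin(C)  ⇒  sin(C) = c·sin(B)/b = 8.5·sin(51.9°)/10.1
sin(51.9°) ≈ 0.786935
sin(C) ≈ 8.5·0.786935/10.1 ≈ 6.68895/10.1 ≈ 0.662272
Candidate 1: C₁ = arcsin(0.662272) ≈ 41.4734°  →  A = 180° − 51.9° − 41.4734° ≈ 86.6266° > 0, valid
Candidate 2: C₂ = 180° − C₁ ≈ 138.527°  →  A = 180° − 51.9° − 138.527° ≈ -10.4266° ≤ 0, not a valid triangle

C = 41.47° (one solution)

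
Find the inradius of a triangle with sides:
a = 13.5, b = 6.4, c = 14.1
r = Area/s where s is the semi-perimeter.
s = (13.5 + 6.4 + 14.1)/2 = 34/2 = 17
Area = √(s(s−a)(s−b)(s−c)) = √(17·3.5·10.6·2.9) ≈ √1829.03 ≈ 42.7672
r ≈ 42.7672/17 ≈ 2.51572

r = 2.516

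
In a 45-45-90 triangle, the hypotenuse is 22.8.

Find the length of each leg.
In a 45-45-90 triangle hypotenuse = leg·√2, so leg = hypotenuse/√2.
Leg = 22.8/√2 ≈ 22.8/1.41421 ≈ 16.122

Each leg = 16.12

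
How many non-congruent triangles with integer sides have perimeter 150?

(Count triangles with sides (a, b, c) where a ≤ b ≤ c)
Let a ≤ b ≤ c with a + b + c = 150. The only binding inequality is a + b > c, i.e. 150 − c > c, so c < 150/2; and c ≥ 150/3 since c is the largest side.
So 50 ≤ c ≤ 74. For each c, b runs from ⌈(150 − c)/2⌉ up to c (then a = 150 − b − c satisfies 1 ≤ a ≤ b automatically), giving c − ⌈(150 − c)/2⌉ + 1 choices.
Summing over c: 1 + 2 + 4 + 5 + … + 35 + 37  (25 terms, c = 50, …, 74) = 469
Check (closed form: nearest integer to p²/48 for even p, (p+3)²/48 for odd p): 150²/48 = 22500/48 ≈ 468.75 → 469

469 triangles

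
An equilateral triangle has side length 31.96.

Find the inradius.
r = Area/s with s the semi-perimeter.
Area = (√3/4)·31.96² = (√3/4)·1021.4416 ≈ 0.433013·1021.4416 ≈ 442.297
s = 3·31.96/2 = 47.94
r ≈ 442.297/47.94 ≈ 9.22606
(Equivalently r = side/(2√3) = 31.96/3.4641 ≈ 9.22606.)

r = 9.226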